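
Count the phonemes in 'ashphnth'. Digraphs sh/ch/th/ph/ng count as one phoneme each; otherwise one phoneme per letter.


Parsing 'ashphnth' greedily, digraphs first:
  'a' -> vowel phoneme (phonemes so far: 1)
  'sh' -> digraph (1 consonant phoneme) (phonemes so far: 2)
  'ph' -> digraph (1 consonant phoneme) (phonemes so far: 3)
  'n' -> consonant phoneme (phonemes so far: 4)
  'th' -> digraph (1 consonant phoneme) (phonemes so far: 5)
Total phonemes: 5

5


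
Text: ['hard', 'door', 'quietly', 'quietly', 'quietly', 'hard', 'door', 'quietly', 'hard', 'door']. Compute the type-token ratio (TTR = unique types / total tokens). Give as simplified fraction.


Tokens: 10
Unique types: ('door', 'hard', 'quietly') = 3
TTR = 3/10
Already in lowest terms.

3/10


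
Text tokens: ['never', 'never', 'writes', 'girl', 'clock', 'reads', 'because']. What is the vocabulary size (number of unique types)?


Listing all tokens and tracking unique types:
  Token 1: 'never' -> NEW (unique so far: 1)
  Token 2: 'never' -> duplicate (unique so far: 1)
  Token 3: 'writes' -> NEW (unique so far: 2)
  Token 4: 'girl' -> NEW (unique so far: 3)
  Token 5: 'clock' -> NEW (unique so far: 4)
  Token 6: 'reads' -> NEW (unique so far: 5)
  Token 7: 'because' -> NEW (unique so far: 6)
Unique types: ('because', 'clock', 'girl', 'never', 'reads', 'writes')
Vocabulary size: 6

6


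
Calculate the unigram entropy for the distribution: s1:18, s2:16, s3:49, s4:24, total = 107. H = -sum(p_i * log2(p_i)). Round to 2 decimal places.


Computing entropy H = -sum(p_i * log2(p_i)):
  s1: p = 18/107 = 0.1682, -p*log2(p) = 0.4326
  s2: p = 16/107 = 0.1495, -p*log2(p) = 0.4099
  s3: p = 49/107 = 0.4579, -p*log2(p) = 0.5160
  s4: p = 24/107 = 0.2243, -p*log2(p) = 0.4837
H = sum of terms = 1.8422
Rounded to 2 decimals: 1.84

1.84


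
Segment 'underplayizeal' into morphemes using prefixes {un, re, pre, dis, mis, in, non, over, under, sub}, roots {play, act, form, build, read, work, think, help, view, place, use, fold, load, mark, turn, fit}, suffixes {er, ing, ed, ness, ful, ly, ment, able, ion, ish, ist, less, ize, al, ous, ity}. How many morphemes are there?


Segmenting 'underplayizeal' against the inventory:
  'under' -> prefix (morpheme 1)
  'play' -> root (morpheme 2)
  'ize' -> suffix (morpheme 3)
  'al' -> suffix (morpheme 4)
Total morphemes: 4

4


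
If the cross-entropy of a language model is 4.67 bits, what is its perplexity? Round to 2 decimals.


Perplexity formula: PP = 2^H
H = 4.67
PP = 2^4.67
Decompose: 2^4.67 = 2^4 * 2^0.67
2^4 = 16, 2^0.67 ~ 1.5910730
PP ~ 16 * 1.5910730 = 25.4571680
Rounded to 2 decimals: 25.46

25.46


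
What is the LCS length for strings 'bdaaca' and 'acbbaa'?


DP table for LCS of 'bdaaca' and 'acbbaa':
       a  c  b  b  a  a
    0  0  0  0  0  0  0
  b 0  0  0  1  1  1  1
  d 0  0  0  1  1  1  1
  a 0  1  1  1  1  2  2
  a 0  1  1  1  1  2  3
  c 0  1  2  2  2  2  3
  a 0  1  2  2  2  3  3
LCS: 'baa'
LCS length = 3

3


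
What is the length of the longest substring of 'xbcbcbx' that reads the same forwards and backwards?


Scanning 'xbcbcbx' for palindromic substrings.
Substring at positions 0-6: 'xbcbcbx'.
Check: reverse('xbcbcbx') = 'xbcbcbx' -> palindrome confirmed.
No longer palindromic substring exists; longest length = 7

7


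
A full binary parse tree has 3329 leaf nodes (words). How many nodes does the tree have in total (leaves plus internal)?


Leaf nodes (terminals): 3329
Internal nodes = n - 1 = 3329 - 1 = 3328
Total = leaves + internal = 3329 + 3328 = 6657

6657


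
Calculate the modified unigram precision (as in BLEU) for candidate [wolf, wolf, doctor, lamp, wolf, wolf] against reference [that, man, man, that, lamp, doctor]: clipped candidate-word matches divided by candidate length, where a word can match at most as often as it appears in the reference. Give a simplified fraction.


Reference word counts: {'doctor': 1, 'lamp': 1, 'man': 2, 'that': 2}
Checking each candidate word (with clipping):
  'wolf' -> not in reference -> no match (matches: 0)
  'wolf' -> not in reference -> no match (matches: 0)
  'doctor' -> in reference (ref count 1, used 1/1) -> match (matches: 1)
  'lamp' -> in reference (ref count 1, used 1/1) -> match (matches: 2)
  'wolf' -> not in reference -> no match (matches: 2)
  'wolf' -> not in reference -> no match (matches: 2)
Clipped matches: 2, Candidate length: 6
Precision = 2/6 = 1/3

1/3


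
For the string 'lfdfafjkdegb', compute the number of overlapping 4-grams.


String 'lfdfafjkdegb' has length L = 12.
Number of overlapping n-grams = L - n + 1
Substituting: 12 - 4 + 1 = 9

9


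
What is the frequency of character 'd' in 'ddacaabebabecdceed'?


Scanning 'ddacaabebabecdceed' for 'd':
  Position 0: 'd' -> MATCH (count: 1)
  Position 1: 'd' -> MATCH (count: 2)
  Position 13: 'd' -> MATCH (count: 3)
  Position 17: 'd' -> MATCH (count: 4)
Total occurrences of 'd': 4

4


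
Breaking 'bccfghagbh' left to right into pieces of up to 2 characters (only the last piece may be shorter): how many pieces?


'bccfghagbh' has 10 characters.
Chunking with max size 2:
  Chunk 1: 'bc' (positions 0-1)
  Chunk 2: 'cf' (positions 2-3)
  Chunk 3: 'gh' (positions 4-5)
  Chunk 4: 'ag' (positions 6-7)
  Chunk 5: 'bh' (positions 8-9)
Total chunks: ceil(10 / 2) = 5

5


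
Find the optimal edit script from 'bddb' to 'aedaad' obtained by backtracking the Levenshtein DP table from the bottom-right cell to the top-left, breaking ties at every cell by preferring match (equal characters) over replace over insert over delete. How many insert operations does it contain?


Edit distance = 5. Backtracking from cell (4, 6) with preference match > replace > insert > delete,
then listing the resulting alignment 'bddb' -> 'aedaad' left to right:
  Step 1: insert 'a' [insertion #1]
  Step 2: replace b->e
  Step 3: keep 'd'
  Step 4: insert 'a' [insertion #2]
  Step 5: replace d->a
  Step 6: replace b->d
Total insertions: 2

2


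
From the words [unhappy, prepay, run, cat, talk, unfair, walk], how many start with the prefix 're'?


Checking each word for prefix 're':
  'unhappy' -> no (count: 0)
  'prepay' -> no (count: 0)
  'run' -> no (count: 0)
  'cat' -> no (count: 0)
  'talk' -> no (count: 0)
  'unfair' -> no (count: 0)
  'walk' -> no (count: 0)
Total with prefix 're': 0

0


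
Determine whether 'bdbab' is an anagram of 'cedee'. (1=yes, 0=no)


Sort characters of 'bdbab': 'abbbd'
Sort characters of 'cedee': 'cdeee'
Sorted forms differ -> they are NOT anagrams
Result: 0

0


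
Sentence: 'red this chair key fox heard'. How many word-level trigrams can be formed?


Word trigrams from [6] words:
  Trigram 1: (red this chair)
  Trigram 2: (this chair key)
  Trigram 3: (chair key fox)
  Trigram 4: (key fox heard)
Total word trigrams: 6 - 2 = 4

4


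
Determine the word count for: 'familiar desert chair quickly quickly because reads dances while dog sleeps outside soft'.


Counting words by splitting on spaces:
  Word 1: 'familiar'
  Word 2: 'desert'
  Word 3: 'chair'
  Word 4: 'quickly'
  Word 5: 'quickly'
  Word 6: 'because'
  Word 7: 'reads'
  Word 8: 'dances'
  Word 9: 'while'
  Word 10: 'dog'
  Word 11: 'sleeps'
  Word 12: 'outside'
  Word 13: 'soft'
Total words: 13

13


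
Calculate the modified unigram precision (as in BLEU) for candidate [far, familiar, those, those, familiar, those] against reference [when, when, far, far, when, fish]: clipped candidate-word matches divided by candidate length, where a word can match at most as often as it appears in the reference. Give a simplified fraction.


Reference word counts: {'far': 2, 'fish': 1, 'when': 3}
Checking each candidate word (with clipping):
  'far' -> in reference (ref count 2, used 1/2) -> match (matches: 1)
  'familiar' -> not in reference -> no match (matches: 1)
  'those' -> not in reference -> no match (matches: 1)
  'those' -> not in reference -> no match (matches: 1)
  'familiar' -> not in reference -> no match (matches: 1)
  'those' -> not in reference -> no match (matches: 1)
Clipped matches: 1, Candidate length: 6
Precision = 1/6

1/6


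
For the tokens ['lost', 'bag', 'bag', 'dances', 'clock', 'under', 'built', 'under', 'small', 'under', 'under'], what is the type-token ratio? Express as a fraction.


Tokens: 11
Unique types: ('bag', 'built', 'clock', 'dances', 'lost', 'small', 'under') = 7
TTR = 7/11
Already in lowest terms.

7/11


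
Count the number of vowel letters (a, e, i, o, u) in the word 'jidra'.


Scanning each character of 'jidra':
  Position 1: 'j' -> consonant (running count: 0)
  Position 2: 'i' -> vowel (running count: 1)
  Position 3: 'd' -> consonant (running count: 1)
  Position 4: 'r' -> consonant (running count: 1)
  Position 5: 'a' -> vowel (running count: 2)
Total vowels: 2

2


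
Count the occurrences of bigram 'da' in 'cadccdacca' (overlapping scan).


Scanning 'cadccdacca' for bigram 'da':
  Position 0: 'ca' -> no
  Position 1: 'ad' -> no
  Position 2: 'dc' -> no
  Position 3: 'cc' -> no
  Position 4: 'cd' -> no
  Position 5: 'da' -> MATCH
  Position 6: 'ac' -> no
  Position 7: 'cc' -> no
  Position 8: 'ca' -> no
Total matches: 1

1


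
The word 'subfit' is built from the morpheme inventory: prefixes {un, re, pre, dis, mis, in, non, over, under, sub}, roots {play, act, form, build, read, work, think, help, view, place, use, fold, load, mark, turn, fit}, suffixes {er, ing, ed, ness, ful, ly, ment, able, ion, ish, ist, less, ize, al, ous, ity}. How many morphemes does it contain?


Segmenting 'subfit' against the inventory:
  'sub' -> prefix (morpheme 1)
  'fit' -> root (morpheme 2)
Total morphemes: 2

2


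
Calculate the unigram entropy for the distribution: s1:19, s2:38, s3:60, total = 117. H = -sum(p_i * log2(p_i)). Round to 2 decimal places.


Computing entropy H = -sum(p_i * log2(p_i)):
  s1: p = 19/117 = 0.1624, -p*log2(p) = 0.4259
  s2: p = 38/117 = 0.3248, -p*log2(p) = 0.5269
  s3: p = 60/117 = 0.5128, -p*log2(p) = 0.4941
H = sum of terms = 1.4469
Rounded to 2 decimals: 1.45

1.45


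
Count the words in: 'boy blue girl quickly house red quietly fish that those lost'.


Counting words by splitting on spaces:
  Word 1: 'boy'
  Word 2: 'blue'
  Word 3: 'girl'
  Word 4: 'quickly'
  Word 5: 'house'
  Word 6: 'red'
  Word 7: 'quietly'
  Word 8: 'fish'
  Word 9: 'that'
  Word 10: 'those'
  Word 11: 'lost'
Total words: 11

11


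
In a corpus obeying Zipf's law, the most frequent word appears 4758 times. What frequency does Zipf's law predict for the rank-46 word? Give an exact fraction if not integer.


Zipf's law: freq(rank) = f1 / rank
f1 = 4758, rank = 46
freq = 4758 / 46
GCD(4758, 46) = 2
Simplified: 2379/23

2379/23


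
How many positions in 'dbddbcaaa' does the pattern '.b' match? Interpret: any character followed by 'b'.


Pattern: .b means any character followed by 'b'.
Scanning 'dbddbcaaa' position-by-position:
  Pos 0: window 'db' -> MATCH
  Pos 1: window 'bd' -> no
  Pos 2: window 'dd' -> no
  Pos 3: window 'db' -> MATCH
  Pos 4: window 'bc' -> no
  Pos 5: window 'ca' -> no
  Pos 6: window 'aa' -> no
  Pos 7: window 'aa' -> no
  Pos 8: window 'a' -> no
Total matches: 2

2


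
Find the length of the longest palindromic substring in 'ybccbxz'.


Scanning 'ybccbxz' for palindromic substrings.
Substring at positions 1-4: 'bccb'.
Check: reverse('bccb') = 'bccb' -> palindrome confirmed.
Neighbouring characters ('y' / 'x') break symmetry, so it cannot extend further.
No longer palindromic substring exists; longest length = 4

4


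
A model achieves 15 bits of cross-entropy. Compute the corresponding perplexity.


Perplexity formula: PP = 2^H
H = 15
PP = 2^15
PP = 2^15 = 32768

32768


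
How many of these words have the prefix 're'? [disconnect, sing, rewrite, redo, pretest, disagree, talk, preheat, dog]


Checking each word for prefix 're':
  'disconnect' -> no (count: 0)
  'sing' -> no (count: 0)
  'rewrite' -> YES, starts with 're' (count: 1)
  'redo' -> YES, starts with 're' (count: 2)
  'pretest' -> no (count: 2)
  'disagree' -> no (count: 2)
  'talk' -> no (count: 2)
  'preheat' -> no (count: 2)
  'dog' -> no (count: 2)
Total with prefix 're': 2

2


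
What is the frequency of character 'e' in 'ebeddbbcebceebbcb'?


Scanning 'ebeddbbcebceebbcb' for 'e':
  Position 0: 'e' -> MATCH (count: 1)
  Position 2: 'e' -> MATCH (count: 2)
  Position 8: 'e' -> MATCH (count: 3)
  Position 11: 'e' -> MATCH (count: 4)
  Position 12: 'e' -> MATCH (count: 5)
Total occurrences of 'e': 5

5


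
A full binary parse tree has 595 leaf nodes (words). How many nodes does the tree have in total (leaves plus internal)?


Leaf nodes (terminals): 595
Internal nodes = n - 1 = 595 - 1 = 594
Total = leaves + internal = 595 + 594 = 1189

1189


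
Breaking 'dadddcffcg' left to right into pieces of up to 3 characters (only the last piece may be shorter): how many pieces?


'dadddcffcg' has 10 characters.
Chunking with max size 3:
  Chunk 1: 'dad' (positions 0-2)
  Chunk 2: 'ddc' (positions 3-5)
  Chunk 3: 'ffc' (positions 6-8)
  Chunk 4: 'g' (positions 9-9)
Total chunks: ceil(10 / 3) = 4

4


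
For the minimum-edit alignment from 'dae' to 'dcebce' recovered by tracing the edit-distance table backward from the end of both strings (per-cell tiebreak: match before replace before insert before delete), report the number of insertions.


Edit distance = 4. Backtracking from cell (3, 6) with preference match > replace > insert > delete,
then listing the resulting alignment 'dae' -> 'dcebce' left to right:
  Step 1: keep 'd'
  Step 2: insert 'c' [insertion #1]
  Step 3: insert 'e' [insertion #2]
  Step 4: insert 'b' [insertion #3]
  Step 5: replace a->c
  Step 6: keep 'e'
Total insertions: 3

3


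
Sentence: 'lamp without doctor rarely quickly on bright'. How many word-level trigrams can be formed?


Word trigrams from [7] words:
  Trigram 1: (lamp without doctor)
  Trigram 2: (without doctor rarely)
  Trigram 3: (doctor rarely quickly)
  Trigram 4: (rarely quickly on)
  Trigram 5: (quickly on bright)
Total word trigrams: 7 - 2 = 5

5


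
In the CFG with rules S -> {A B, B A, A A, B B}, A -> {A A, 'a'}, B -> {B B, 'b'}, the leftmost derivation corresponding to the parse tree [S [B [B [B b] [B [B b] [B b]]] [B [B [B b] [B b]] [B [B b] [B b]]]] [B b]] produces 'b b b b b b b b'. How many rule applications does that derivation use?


Every bracketed nonterminal node [X ...] in the tree is produced by exactly one rule application.
Reading the tree off as a leftmost derivation:
  Step 1: S  =>  B B   (applied S -> B B)
  Step 2: B B  =>  B B B   (applied B -> B B)
  Step 3: B B B  =>  B B B B   (applied B -> B B)
  Step 4: B B B B  =>  b B B B   (applied B -> b)
  Step 5: b B B B  =>  b B B B B   (applied B -> B B)
  Step 6: b B B B B  =>  b b B B B   (applied B -> b)
  Step 7: b b B B B  =>  b b b B B   (applied B -> b)
  Step 8: b b b B B  =>  b b b B B B   (applied B -> B B)
  Step 9: b b b B B B  =>  b b b B B B B   (applied B -> B B)
  Step 10: b b b B B B B  =>  b b b b B B B   (applied B -> b)
  Step 11: b b b b B B B  =>  b b b b b B B   (applied B -> b)
  Step 12: b b b b b B B  =>  b b b b b B B B   (applied B -> B B)
  Step 13: b b b b b B B B  =>  b b b b b b B B   (applied B -> b)
  Step 14: b b b b b b B B  =>  b b b b b b b B   (applied B -> b)
  Step 15: b b b b b b b B  =>  b b b b b b b b   (applied B -> b)
Final yield: b b b b b b b b
Total rewrite steps: 15

15


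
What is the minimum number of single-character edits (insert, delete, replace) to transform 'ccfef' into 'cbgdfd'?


Building DP table for s1='ccfef' (len 5) and s2='cbgdfd' (len 6):
       c  b  g  d  f  d
    0  1  2  3  4  5  6
  c 1  0  1  2  3  4  5
  c 2  1  1  2  3  4  5
  f 3  2  2  2  3  3  4
  e 4  3  3  3  3  4  4
  f 5  4  4  4  4  3  4
Edit distance = dp[5][6] = 4

4


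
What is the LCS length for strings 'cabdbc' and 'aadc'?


DP table for LCS of 'cabdbc' and 'aadc':
       a  a  d  c
    0  0  0  0  0
  c 0  0  0  0  1
  a 0  1  1  1  1
  b 0  1  1  1  1
  d 0  1  1  2  2
  b 0  1  1  2  2
  c 0  1  1  2  3
LCS: 'adc'
LCS length = 3

3


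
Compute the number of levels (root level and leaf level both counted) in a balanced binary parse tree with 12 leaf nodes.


In a balanced binary tree with n leaves the deepest leaf is ceil(log2(n)) edges below the root,
so counting node levels inclusive of root and leaves gives ceil(log2(n)) + 1 levels.
log2(12) = 3.5850
ceil(3.5850) = 4
levels = 4 + 1 = 5

5


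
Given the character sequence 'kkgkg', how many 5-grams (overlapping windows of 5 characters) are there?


String 'kkgkg' has length L = 5.
Number of overlapping n-grams = L - n + 1
Substituting: 5 - 5 + 1 = 1

1


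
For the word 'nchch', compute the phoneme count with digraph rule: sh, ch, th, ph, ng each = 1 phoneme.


Parsing 'nchch' greedily, digraphs first:
  'n' -> consonant phoneme (phonemes so far: 1)
  'ch' -> digraph (1 consonant phoneme) (phonemes so far: 2)
  'ch' -> digraph (1 consonant phoneme) (phonemes so far: 3)
Total phonemes: 3

3


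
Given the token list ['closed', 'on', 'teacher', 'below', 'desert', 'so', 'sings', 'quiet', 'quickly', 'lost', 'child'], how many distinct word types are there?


Listing all tokens and tracking unique types:
  Token 1: 'closed' -> NEW (unique so far: 1)
  Token 2: 'on' -> NEW (unique so far: 2)
  Token 3: 'teacher' -> NEW (unique so far: 3)
  Token 4: 'below' -> NEW (unique so far: 4)
  Token 5: 'desert' -> NEW (unique so far: 5)
  Token 6: 'so' -> NEW (unique so far: 6)
  Token 7: 'sings' -> NEW (unique so far: 7)
  Token 8: 'quiet' -> NEW (unique so far: 8)
  Token 9: 'quickly' -> NEW (unique so far: 9)
  Token 10: 'lost' -> NEW (unique so far: 10)
  Token 11: 'child' -> NEW (unique so far: 11)
Unique types: ('below', 'child', 'closed', 'desert', 'lost', 'on', 'quickly', 'quiet', 'sings', 'so', 'teacher')
Vocabulary size: 11

11


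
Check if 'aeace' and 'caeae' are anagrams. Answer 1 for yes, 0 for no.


Sort characters of 'aeace': 'aacee'
Sort characters of 'caeae': 'aacee'
Sorted forms match -> they ARE anagrams
Result: 1

1


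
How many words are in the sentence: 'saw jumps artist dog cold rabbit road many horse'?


Counting words by splitting on spaces:
  Word 1: 'saw'
  Word 2: 'jumps'
  Word 3: 'artist'
  Word 4: 'dog'
  Word 5: 'cold'
  Word 6: 'rabbit'
  Word 7: 'road'
  Word 8: 'many'
  Word 9: 'horse'
Total words: 9

9


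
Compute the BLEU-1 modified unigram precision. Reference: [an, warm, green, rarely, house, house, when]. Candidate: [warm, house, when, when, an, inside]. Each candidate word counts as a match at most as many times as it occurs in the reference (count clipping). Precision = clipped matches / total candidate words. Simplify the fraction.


Reference word counts: {'an': 1, 'green': 1, 'house': 2, 'rarely': 1, 'warm': 1, 'when': 1}
Checking each candidate word (with clipping):
  'warm' -> in reference (ref count 1, used 1/1) -> match (matches: 1)
  'house' -> in reference (ref count 2, used 1/2) -> match (matches: 2)
  'when' -> in reference (ref count 1, used 1/1) -> match (matches: 3)
  'when' -> ref count 1 already used up (1/1) -> clipped, no match (matches: 3)
  'an' -> in reference (ref count 1, used 1/1) -> match (matches: 4)
  'inside' -> not in reference -> no match (matches: 4)
Clipped matches: 4, Candidate length: 6
Precision = 4/6 = 2/3

2/3


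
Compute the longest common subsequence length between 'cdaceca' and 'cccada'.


DP table for LCS of 'cdaceca' and 'cccada':
       c  c  c  a  d  a
    0  0  0  0  0  0  0
  c 0  1  1  1  1  1  1
  d 0  1  1  1  1  2  2
  a 0  1  1  1  2  2  3
  c 0  1  2  2  2  2  3
  e 0  1  2  2  2  2  3
  c 0  1  2  3  3  3  3
  a 0  1  2  3  4  4  4
LCS: 'ccca'
LCS length = 4

4


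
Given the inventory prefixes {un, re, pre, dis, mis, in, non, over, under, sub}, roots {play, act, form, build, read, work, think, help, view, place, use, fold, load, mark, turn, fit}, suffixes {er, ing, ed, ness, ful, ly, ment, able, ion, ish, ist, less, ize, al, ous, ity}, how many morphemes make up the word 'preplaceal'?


Segmenting 'preplaceal' against the inventory:
  'pre' -> prefix (morpheme 1)
  'place' -> root (morpheme 2)
  'al' -> suffix (morpheme 3)
Total morphemes: 3

3


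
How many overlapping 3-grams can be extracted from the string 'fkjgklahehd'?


String 'fkjgklahehd' has length L = 11.
Number of overlapping n-grams = L - n + 1
Substituting: 11 - 3 + 1 = 9

9


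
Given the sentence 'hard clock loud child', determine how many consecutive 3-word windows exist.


Word trigrams from [4] words:
  Trigram 1: (hard clock loud)
  Trigram 2: (clock loud child)
Total word trigrams: 4 - 2 = 2

2


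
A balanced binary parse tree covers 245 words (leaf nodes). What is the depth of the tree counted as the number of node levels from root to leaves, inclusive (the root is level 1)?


In a balanced binary tree with n leaves the deepest leaf is ceil(log2(n)) edges below the root,
so counting node levels inclusive of root and leaves gives ceil(log2(n)) + 1 levels.
log2(245) = 7.9366
ceil(7.9366) = 8
levels = 8 + 1 = 9

9


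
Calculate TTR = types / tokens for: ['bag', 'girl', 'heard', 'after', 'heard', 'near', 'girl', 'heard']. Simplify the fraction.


Tokens: 8
Unique types: ('after', 'bag', 'girl', 'heard', 'near') = 5
TTR = 5/8
Already in lowest terms.

5/8


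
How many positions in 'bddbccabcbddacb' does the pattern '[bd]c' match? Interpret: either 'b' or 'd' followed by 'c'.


Pattern: [bd]c means either 'b' or 'd' followed by 'c'.
Scanning 'bddbccabcbddacb' position-by-position:
  Pos 0: window 'bd' -> no
  Pos 1: window 'dd' -> no
  Pos 2: window 'db' -> no
  Pos 3: window 'bc' -> MATCH
  Pos 4: window 'cc' -> no
  Pos 5: window 'ca' -> no
  Pos 6: window 'ab' -> no
  Pos 7: window 'bc' -> MATCH
  Pos 8: window 'cb' -> no
  Pos 9: window 'bd' -> no
  Pos 10: window 'dd' -> no
  Pos 11: window 'da' -> no
  Pos 12: window 'ac' -> no
  Pos 13: window 'cb' -> no
  Pos 14: window 'b' -> no
Total matches: 2

2


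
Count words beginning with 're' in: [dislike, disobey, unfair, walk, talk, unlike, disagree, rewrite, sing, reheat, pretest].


Checking each word for prefix 're':
  'dislike' -> no (count: 0)
  'disobey' -> no (count: 0)
  'unfair' -> no (count: 0)
  'walk' -> no (count: 0)
  'talk' -> no (count: 0)
  'unlike' -> no (count: 0)
  'disagree' -> no (count: 0)
  'rewrite' -> YES, starts with 're' (count: 1)
  'sing' -> no (count: 1)
  'reheat' -> YES, starts with 're' (count: 2)
  'pretest' -> no (count: 2)
Total with prefix 're': 2

2


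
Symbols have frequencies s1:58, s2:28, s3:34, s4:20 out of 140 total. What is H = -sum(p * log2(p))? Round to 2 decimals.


Computing entropy H = -sum(p_i * log2(p_i)):
  s1: p = 58/140 = 0.4143, -p*log2(p) = 0.5267
  s2: p = 28/140 = 0.2000, -p*log2(p) = 0.4644
  s3: p = 34/140 = 0.2429, -p*log2(p) = 0.4959
  s4: p = 20/140 = 0.1429, -p*log2(p) = 0.4011
H = sum of terms = 1.8881
Rounded to 2 decimals: 1.89

1.89


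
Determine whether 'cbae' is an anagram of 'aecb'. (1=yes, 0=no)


Sort characters of 'cbae': 'abce'
Sort characters of 'aecb': 'abce'
Sorted forms match -> they ARE anagrams
Result: 1

1


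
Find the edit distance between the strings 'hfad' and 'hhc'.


Building DP table for s1='hfad' (len 4) and s2='hhc' (len 3):
       h  h  c
    0  1  2  3
  h 1  0  1  2
  f 2  1  1  2
  a 3  2  2  2
  d 4  3  3  3
Edit distance = dp[4][3] = 3

3


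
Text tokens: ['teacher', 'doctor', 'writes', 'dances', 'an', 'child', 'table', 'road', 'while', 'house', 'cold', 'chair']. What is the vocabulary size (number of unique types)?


Listing all tokens and tracking unique types:
  Token 1: 'teacher' -> NEW (unique so far: 1)
  Token 2: 'doctor' -> NEW (unique so far: 2)
  Token 3: 'writes' -> NEW (unique so far: 3)
  Token 4: 'dances' -> NEW (unique so far: 4)
  Token 5: 'an' -> NEW (unique so far: 5)
  Token 6: 'child' -> NEW (unique so far: 6)
  Token 7: 'table' -> NEW (unique so far: 7)
  Token 8: 'road' -> NEW (unique so far: 8)
  Token 9: 'while' -> NEW (unique so far: 9)
  Token 10: 'house' -> NEW (unique so far: 10)
  Token 11: 'cold' -> NEW (unique so far: 11)
  Token 12: 'chair' -> NEW (unique so far: 12)
Unique types: ('an', 'chair', 'child', 'cold', 'dances', 'doctor', 'house', 'road', 'table', 'teacher', 'while', 'writes')
Vocabulary size: 12

12


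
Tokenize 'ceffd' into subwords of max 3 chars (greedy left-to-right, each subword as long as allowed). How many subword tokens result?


'ceffd' has 5 characters.
Chunking with max size 3:
  Chunk 1: 'cef' (positions 0-2)
  Chunk 2: 'fd' (positions 3-4)
Total chunks: ceil(5 / 3) = 2

2


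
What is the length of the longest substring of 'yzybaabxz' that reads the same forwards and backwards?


Scanning 'yzybaabxz' for palindromic substrings.
Substring at positions 3-6: 'baab'.
Check: reverse('baab') = 'baab' -> palindrome confirmed.
Neighbouring characters ('y' / 'x') break symmetry, so it cannot extend further.
No longer palindromic substring exists; longest length = 4

4


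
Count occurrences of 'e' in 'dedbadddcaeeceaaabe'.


Scanning 'dedbadddcaeeceaaabe' for 'e':
  Position 1: 'e' -> MATCH (count: 1)
  Position 10: 'e' -> MATCH (count: 2)
  Position 11: 'e' -> MATCH (count: 3)
  Position 13: 'e' -> MATCH (count: 4)
  Position 18: 'e' -> MATCH (count: 5)
Total occurrences of 'e': 5

5


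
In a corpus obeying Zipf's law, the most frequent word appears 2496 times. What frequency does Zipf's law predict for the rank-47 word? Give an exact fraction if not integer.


Zipf's law: freq(rank) = f1 / rank
f1 = 2496, rank = 47
freq = 2496 / 47
GCD(2496, 47) = 1
Simplified: 2496/47

2496/47


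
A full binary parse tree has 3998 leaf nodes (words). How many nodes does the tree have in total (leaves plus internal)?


Leaf nodes (terminals): 3998
Internal nodes = n - 1 = 3998 - 1 = 3997
Total = leaves + internal = 3998 + 3997 = 7995

7995


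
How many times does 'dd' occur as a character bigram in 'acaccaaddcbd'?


Scanning 'acaccaaddcbd' for bigram 'dd':
  Position 0: 'ac' -> no
  Position 1: 'ca' -> no
  Position 2: 'ac' -> no
  Position 3: 'cc' -> no
  Position 4: 'ca' -> no
  Position 5: 'aa' -> no
  Position 6: 'ad' -> no
  Position 7: 'dd' -> MATCH
  Position 8: 'dc' -> no
  Position 9: 'cb' -> no
  Position 10: 'bd' -> no
Total matches: 1

1


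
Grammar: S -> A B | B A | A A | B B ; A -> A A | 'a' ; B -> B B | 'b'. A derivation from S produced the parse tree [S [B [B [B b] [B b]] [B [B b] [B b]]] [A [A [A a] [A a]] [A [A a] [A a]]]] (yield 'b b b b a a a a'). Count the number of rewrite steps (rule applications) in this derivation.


Every bracketed nonterminal node [X ...] in the tree is produced by exactly one rule application.
Reading the tree off as a leftmost derivation:
  Step 1: S  =>  B A   (applied S -> B A)
  Step 2: B A  =>  B B A   (applied B -> B B)
  Step 3: B B A  =>  B B B A   (applied B -> B B)
  Step 4: B B B A  =>  b B B A   (applied B -> b)
  Step 5: b B B A  =>  b b B A   (applied B -> b)
  Step 6: b b B A  =>  b b B B A   (applied B -> B B)
  Step 7: b b B B A  =>  b b b B A   (applied B -> b)
  Step 8: b b b B A  =>  b b b b A   (applied B -> b)
  Step 9: b b b b A  =>  b b b b A A   (applied A -> A A)
  Step 10: b b b b A A  =>  b b b b A A A   (applied A -> A A)
  Step 11: b b b b A A A  =>  b b b b a A A   (applied A -> a)
  Step 12: b b b b a A A  =>  b b b b a a A   (applied A -> a)
  Step 13: b b b b a a A  =>  b b b b a a A A   (applied A -> A A)
  Step 14: b b b b a a A A  =>  b b b b a a a A   (applied A -> a)
  Step 15: b b b b a a a A  =>  b b b b a a a a   (applied A -> a)
Final yield: b b b b a a a a
Total rewrite steps: 15

15


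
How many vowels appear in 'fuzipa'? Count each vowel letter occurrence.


Scanning each character of 'fuzipa':
  Position 1: 'f' -> consonant (running count: 0)
  Position 2: 'u' -> vowel (running count: 1)
  Position 3: 'z' -> consonant (running count: 1)
  Position 4: 'i' -> vowel (running count: 2)
  Position 5: 'p' -> consonant (running count: 2)
  Position 6: 'a' -> vowel (running count: 3)
Total vowels: 3

3


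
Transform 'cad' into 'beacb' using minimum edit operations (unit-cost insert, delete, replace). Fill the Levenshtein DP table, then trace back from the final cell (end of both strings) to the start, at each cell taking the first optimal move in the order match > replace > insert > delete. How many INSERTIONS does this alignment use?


Edit distance = 4. Backtracking from cell (3, 5) with preference match > replace > insert > delete,
then listing the resulting alignment 'cad' -> 'beacb' left to right:
  Step 1: insert 'b' [insertion #1]
  Step 2: replace c->e
  Step 3: keep 'a'
  Step 4: insert 'c' [insertion #2]
  Step 5: replace d->b
Total insertions: 2

2


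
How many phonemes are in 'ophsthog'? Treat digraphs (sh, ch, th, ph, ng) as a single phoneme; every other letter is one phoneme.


Parsing 'ophsthog' greedily, digraphs first:
  'o' -> vowel phoneme (phonemes so far: 1)
  'ph' -> digraph (1 consonant phoneme) (phonemes so far: 2)
  's' -> consonant phoneme (phonemes so far: 3)
  'th' -> digraph (1 consonant phoneme) (phonemes so far: 4)
  'o' -> vowel phoneme (phonemes so far: 5)
  'g' -> consonant phoneme (phonemes so far: 6)
Total phonemes: 6

6


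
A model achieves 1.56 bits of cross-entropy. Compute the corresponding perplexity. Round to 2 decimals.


Perplexity formula: PP = 2^H
H = 1.56
PP = 2^1.56
Decompose: 2^1.56 = 2^1 * 2^0.56
2^1 = 2, 2^0.56 ~ 1.4742692
PP ~ 2 * 1.4742692 = 2.9485384
Rounded to 2 decimals: 2.95

2.95


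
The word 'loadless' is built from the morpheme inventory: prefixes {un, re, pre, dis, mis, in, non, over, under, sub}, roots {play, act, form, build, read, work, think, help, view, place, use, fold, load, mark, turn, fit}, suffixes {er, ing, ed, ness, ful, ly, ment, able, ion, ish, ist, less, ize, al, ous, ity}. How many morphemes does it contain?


Segmenting 'loadless' against the inventory:
  'load' -> root (morpheme 1)
  'less' -> suffix (morpheme 2)
Total morphemes: 2

2


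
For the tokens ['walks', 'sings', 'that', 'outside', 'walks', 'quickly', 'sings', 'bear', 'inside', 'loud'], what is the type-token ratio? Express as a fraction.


Tokens: 10
Unique types: ('bear', 'inside', 'loud', 'outside', 'quickly', 'sings', 'that', 'walks') = 8
TTR = 8/10
Simplify: divide both by 2 -> 4/5
TTR = 4/5

4/5


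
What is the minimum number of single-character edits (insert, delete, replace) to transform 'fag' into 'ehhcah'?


Building DP table for s1='fag' (len 3) and s2='ehhcah' (len 6):
       e  h  h  c  a  h
    0  1  2  3  4  5  6
  f 1  1  2  3  4  5  6
  a 2  2  2  3  4  4  5
  g 3  3  3  3  4  5  5
Edit distance = dp[3][6] = 5

5


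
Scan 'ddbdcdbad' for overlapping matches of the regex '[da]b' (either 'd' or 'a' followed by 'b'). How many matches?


Pattern: [da]b means either 'd' or 'a' followed by 'b'.
Scanning 'ddbdcdbad' position-by-position:
  Pos 0: window 'dd' -> no
  Pos 1: window 'db' -> MATCH
  Pos 2: window 'bd' -> no
  Pos 3: window 'dc' -> no
  Pos 4: window 'cd' -> no
  Pos 5: window 'db' -> MATCH
  Pos 6: window 'ba' -> no
  Pos 7: window 'ad' -> no
  Pos 8: window 'd' -> no
Total matches: 2

2


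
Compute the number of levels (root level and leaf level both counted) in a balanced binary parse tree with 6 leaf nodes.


In a balanced binary tree with n leaves the deepest leaf is ceil(log2(n)) edges below the root,
so counting node levels inclusive of root and leaves gives ceil(log2(n)) + 1 levels.
log2(6) = 2.5850
ceil(2.5850) = 3
levels = 3 + 1 = 4

4


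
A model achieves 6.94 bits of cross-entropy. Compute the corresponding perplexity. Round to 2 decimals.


Perplexity formula: PP = 2^H
H = 6.94
PP = 2^6.94
Decompose: 2^6.94 = 2^6 * 2^0.94
2^6 = 64, 2^0.94 ~ 1.9185282
PP ~ 64 * 1.9185282 = 122.7858048
Rounded to 2 decimals: 122.79

122.79


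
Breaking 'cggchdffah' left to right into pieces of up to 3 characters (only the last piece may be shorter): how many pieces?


'cggchdffah' has 10 characters.
Chunking with max size 3:
  Chunk 1: 'cgg' (positions 0-2)
  Chunk 2: 'chd' (positions 3-5)
  Chunk 3: 'ffa' (positions 6-8)
  Chunk 4: 'h' (positions 9-9)
Total chunks: ceil(10 / 3) = 4

4


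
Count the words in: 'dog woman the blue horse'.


Counting words by splitting on spaces:
  Word 1: 'dog'
  Word 2: 'woman'
  Word 3: 'the'
  Word 4: 'blue'
  Word 5: 'horse'
Total words: 5

5


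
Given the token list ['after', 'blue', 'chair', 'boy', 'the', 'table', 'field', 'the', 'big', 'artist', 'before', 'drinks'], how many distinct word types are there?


Listing all tokens and tracking unique types:
  Token 1: 'after' -> NEW (unique so far: 1)
  Token 2: 'blue' -> NEW (unique so far: 2)
  Token 3: 'chair' -> NEW (unique so far: 3)
  Token 4: 'boy' -> NEW (unique so far: 4)
  Token 5: 'the' -> NEW (unique so far: 5)
  Token 6: 'table' -> NEW (unique so far: 6)
  Token 7: 'field' -> NEW (unique so far: 7)
  Token 8: 'the' -> duplicate (unique so far: 7)
  Token 9: 'big' -> NEW (unique so far: 8)
  Token 10: 'artist' -> NEW (unique so far: 9)
  Token 11: 'before' -> NEW (unique so far: 10)
  Token 12: 'drinks' -> NEW (unique so far: 11)
Unique types: ('after', 'artist', 'before', 'big', 'blue', 'boy', 'chair', 'drinks', 'field', 'table', 'the')
Vocabulary size: 11

11


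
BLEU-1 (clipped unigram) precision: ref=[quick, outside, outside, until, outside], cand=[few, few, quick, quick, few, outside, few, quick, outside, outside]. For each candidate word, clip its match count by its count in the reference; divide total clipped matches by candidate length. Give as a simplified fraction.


Reference word counts: {'outside': 3, 'quick': 1, 'until': 1}
Checking each candidate word (with clipping):
  'few' -> not in reference -> no match (matches: 0)
  'few' -> not in reference -> no match (matches: 0)
  'quick' -> in reference (ref count 1, used 1/1) -> match (matches: 1)
  'quick' -> ref count 1 already used up (1/1) -> clipped, no match (matches: 1)
  'few' -> not in reference -> no match (matches: 1)
  'outside' -> in reference (ref count 3, used 1/3) -> match (matches: 2)
  'few' -> not in reference -> no match (matches: 2)
  'quick' -> ref count 1 already used up (1/1) -> clipped, no match (matches: 2)
  'outside' -> in reference (ref count 3, used 2/3) -> match (matches: 3)
  'outside' -> in reference (ref count 3, used 3/3) -> match (matches: 4)
Clipped matches: 4, Candidate length: 10
Precision = 4/10 = 2/5

2/5


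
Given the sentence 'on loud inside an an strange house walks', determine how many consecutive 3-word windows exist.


Word trigrams from [8] words:
  Trigram 1: (on loud inside)
  Trigram 2: (loud inside an)
  Trigram 3: (inside an an)
  Trigram 4: (an an strange)
  Trigram 5: (an strange house)
  Trigram 6: (strange house walks)
Total word trigrams: 8 - 2 = 6

6


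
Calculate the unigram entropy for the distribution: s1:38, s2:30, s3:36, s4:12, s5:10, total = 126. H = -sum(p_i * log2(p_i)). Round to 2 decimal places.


Computing entropy H = -sum(p_i * log2(p_i)):
  s1: p = 38/126 = 0.3016, -p*log2(p) = 0.5216
  s2: p = 30/126 = 0.2381, -p*log2(p) = 0.4929
  s3: p = 36/126 = 0.2857, -p*log2(p) = 0.5164
  s4: p = 12/126 = 0.0952, -p*log2(p) = 0.3231
  s5: p = 10/126 = 0.0794, -p*log2(p) = 0.2901
H = sum of terms = 2.1441
Rounded to 2 decimals: 2.14

2.14


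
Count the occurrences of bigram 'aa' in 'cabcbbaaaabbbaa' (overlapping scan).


Scanning 'cabcbbaaaabbbaa' for bigram 'aa':
  Position 0: 'ca' -> no
  Position 1: 'ab' -> no
  Position 2: 'bc' -> no
  Position 3: 'cb' -> no
  Position 4: 'bb' -> no
  Position 5: 'ba' -> no
  Position 6: 'aa' -> MATCH
  Position 7: 'aa' -> MATCH
  Position 8: 'aa' -> MATCH
  Position 9: 'ab' -> no
  Position 10: 'bb' -> no
  Position 11: 'bb' -> no
  Position 12: 'ba' -> no
  Position 13: 'aa' -> MATCH
Total matches: 4

4


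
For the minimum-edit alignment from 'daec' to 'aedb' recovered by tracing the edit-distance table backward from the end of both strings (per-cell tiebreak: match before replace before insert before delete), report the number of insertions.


Edit distance = 3. Backtracking from cell (4, 4) with preference match > replace > insert > delete,
then listing the resulting alignment 'daec' -> 'aedb' left to right:
  Step 1: delete 'd'
  Step 2: keep 'a'
  Step 3: keep 'e'
  Step 4: insert 'd' [insertion #1]
  Step 5: replace c->b
Total insertions: 1

1


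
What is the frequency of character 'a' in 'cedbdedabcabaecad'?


Scanning 'cedbdedabcabaecad' for 'a':
  Position 7: 'a' -> MATCH (count: 1)
  Position 10: 'a' -> MATCH (count: 2)
  Position 12: 'a' -> MATCH (count: 3)
  Position 15: 'a' -> MATCH (count: 4)
Total occurrences of 'a': 4

4


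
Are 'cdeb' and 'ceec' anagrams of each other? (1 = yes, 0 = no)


Sort characters of 'cdeb': 'bcde'
Sort characters of 'ceec': 'ccee'
Sorted forms differ -> they are NOT anagrams
Result: 0

0


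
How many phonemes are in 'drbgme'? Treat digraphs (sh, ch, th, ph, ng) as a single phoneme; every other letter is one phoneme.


Parsing 'drbgme' greedily, digraphs first:
  'd' -> consonant phoneme (phonemes so far: 1)
  'r' -> consonant phoneme (phonemes so far: 2)
  'b' -> consonant phoneme (phonemes so far: 3)
  'g' -> consonant phoneme (phonemes so far: 4)
  'm' -> consonant phoneme (phonemes so far: 5)
  'e' -> vowel phoneme (phonemes so far: 6)
Total phonemes: 6

6


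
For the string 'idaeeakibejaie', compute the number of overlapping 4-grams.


String 'idaeeakibejaie' has length L = 14.
Number of overlapping n-grams = L - n + 1
Substituting: 14 - 4 + 1 = 11

11


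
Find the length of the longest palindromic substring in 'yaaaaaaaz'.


Scanning 'yaaaaaaaz' for palindromic substrings.
Substring at positions 1-7: 'aaaaaaa'.
Check: reverse('aaaaaaa') = 'aaaaaaa' -> palindrome confirmed.
Neighbouring characters ('y' / 'z') break symmetry, so it cannot extend further.
No longer palindromic substring exists; longest length = 7

7


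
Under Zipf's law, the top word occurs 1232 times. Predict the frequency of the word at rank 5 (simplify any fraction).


Zipf's law: freq(rank) = f1 / rank
f1 = 1232, rank = 5
freq = 1232 / 5
GCD(1232, 5) = 1
Simplified: 1232/5

1232/5


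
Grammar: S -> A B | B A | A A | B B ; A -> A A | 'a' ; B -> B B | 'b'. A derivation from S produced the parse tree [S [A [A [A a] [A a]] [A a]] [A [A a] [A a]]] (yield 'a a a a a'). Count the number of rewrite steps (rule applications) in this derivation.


Every bracketed nonterminal node [X ...] in the tree is produced by exactly one rule application.
Reading the tree off as a leftmost derivation:
  Step 1: S  =>  A A   (applied S -> A A)
  Step 2: A A  =>  A A A   (applied A -> A A)
  Step 3: A A A  =>  A A A A   (applied A -> A A)
  Step 4: A A A A  =>  a A A A   (applied A -> a)
  Step 5: a A A A  =>  a a A A   (applied A -> a)
  Step 6: a a A A  =>  a a a A   (applied A -> a)
  Step 7: a a a A  =>  a a a A A   (applied A -> A A)
  Step 8: a a a A A  =>  a a a a A   (applied A -> a)
  Step 9: a a a a A  =>  a a a a a   (applied A -> a)
Final yield: a a a a a
Total rewrite steps: 9

9


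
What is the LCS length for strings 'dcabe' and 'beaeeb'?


DP table for LCS of 'dcabe' and 'beaeeb':
       b  e  a  e  e  b
    0  0  0  0  0  0  0
  d 0  0  0  0  0  0  0
  c 0  0  0  0  0  0  0
  a 0  0  0  1  1  1  1
  b 0  1  1  1  1  1  2
  e 0  1  2  2  2  2  2
LCS: 'ab'
LCS length = 2

2


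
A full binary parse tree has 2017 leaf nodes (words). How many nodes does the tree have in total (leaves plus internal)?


Leaf nodes (terminals): 2017
Internal nodes = n - 1 = 2017 - 1 = 2016
Total = leaves + internal = 2017 + 2016 = 4033

4033


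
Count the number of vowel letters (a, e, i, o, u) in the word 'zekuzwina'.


Scanning each character of 'zekuzwina':
  Position 1: 'z' -> consonant (running count: 0)
  Position 2: 'e' -> vowel (running count: 1)
  Position 3: 'k' -> consonant (running count: 1)
  Position 4: 'u' -> vowel (running count: 2)
  Position 5: 'z' -> consonant (running count: 2)
  Position 6: 'w' -> consonant (running count: 2)
  Position 7: 'i' -> vowel (running count: 3)
  Position 8: 'n' -> consonant (running count: 3)
  Position 9: 'a' -> vowel (running count: 4)
Total vowels: 4

4
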